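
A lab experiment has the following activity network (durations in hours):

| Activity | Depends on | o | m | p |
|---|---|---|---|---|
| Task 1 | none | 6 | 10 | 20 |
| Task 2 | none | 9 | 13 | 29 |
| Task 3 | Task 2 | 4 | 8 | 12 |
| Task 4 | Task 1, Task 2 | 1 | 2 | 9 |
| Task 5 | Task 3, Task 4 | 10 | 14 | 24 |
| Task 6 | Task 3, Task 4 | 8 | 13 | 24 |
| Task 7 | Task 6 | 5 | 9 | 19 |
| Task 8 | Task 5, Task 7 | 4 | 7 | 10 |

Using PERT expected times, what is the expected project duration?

te_Task 1 = (6 + 4·10 + 20)/6 = 66/6 = 11
te_Task 2 = (9 + 4·13 + 29)/6 = 90/6 = 15
te_Task 3 = (4 + 4·8 + 12)/6 = 48/6 = 8
te_Task 4 = (1 + 4·2 + 9)/6 = 18/6 = 3
te_Task 5 = (10 + 4·14 + 24)/6 = 90/6 = 15
te_Task 6 = (8 + 4·13 + 24)/6 = 84/6 = 14
te_Task 7 = (5 + 4·9 + 19)/6 = 60/6 = 10
te_Task 8 = (4 + 4·7 + 10)/6 = 42/6 = 7

Forward pass:
ES_Task 1 = 0; EF_Task 1 = 11
ES_Task 2 = 0; EF_Task 2 = 15
ES_Task 3 = 15; EF_Task 3 = 15+8 = 23
ES_Task 4 = max(EF_Task 1=11, EF_Task 2=15) = 15; EF_Task 4 = 15+3 = 18
ES_Task 5 = max(EF_Task 3=23, EF_Task 4=18) = 23; EF_Task 5 = 23+15 = 38
ES_Task 6 = max(EF_Task 3=23, EF_Task 4=18) = 23; EF_Task 6 = 23+14 = 37
ES_Task 7 = 37; EF_Task 7 = 37+10 = 47
ES_Task 8 = max(EF_Task 5=38, EF_Task 7=47) = 47; EF_Task 8 = 47+7 = 54
Expected project duration μ = 54 hours. Critical path: Task 2 → Task 3 → Task 6 → Task 7 → Task 8.

54 hours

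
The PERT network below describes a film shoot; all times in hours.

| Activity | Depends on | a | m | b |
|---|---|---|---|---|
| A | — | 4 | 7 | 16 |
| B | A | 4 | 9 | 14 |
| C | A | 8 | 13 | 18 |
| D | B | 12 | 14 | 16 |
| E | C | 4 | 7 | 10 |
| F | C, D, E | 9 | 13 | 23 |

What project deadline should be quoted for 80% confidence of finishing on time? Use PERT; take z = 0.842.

te_A = (4 + 4·7 + 16)/6 = 48/6 = 8; σ²_A = ((16−4)/6)² = 4.000
te_B = (4 + 4·9 + 14)/6 = 54/6 = 9; σ²_B = ((14−4)/6)² = 2.778
te_C = (8 + 4·13 + 18)/6 = 78/6 = 13; σ²_C = ((18−8)/6)² = 2.778
te_D = (12 + 4·14 + 16)/6 = 84/6 = 14; σ²_D = ((16−12)/6)² = 0.444
te_E = (4 + 4·7 + 10)/6 = 42/6 = 7; σ²_E = ((10−4)/6)² = 1.000
te_F = (9 + 4·13 + 23)/6 = 84/6 = 14; σ²_F = ((23−9)/6)² = 5.444

Forward pass:
ES_A = 0; EF_A = 8
ES_B = 8; EF_B = 8+9 = 17
ES_C = 8; EF_C = 8+13 = 21
ES_D = 17; EF_D = 17+14 = 31
ES_E = 21; EF_E = 21+7 = 28
ES_F = max(EF_C=21, EF_D=31, EF_E=28) = 31; EF_F = 31+14 = 45
Expected project duration μ = 45 hours. Critical path: A → B → D → F.

Variance along critical path = 4.000 + 2.778 + 0.444 + 5.444 = 12.667; σ = 3.559 hours.
D = μ + z·σ = 45 + 0.842·3.559 = 48.0 hours

48.0 hours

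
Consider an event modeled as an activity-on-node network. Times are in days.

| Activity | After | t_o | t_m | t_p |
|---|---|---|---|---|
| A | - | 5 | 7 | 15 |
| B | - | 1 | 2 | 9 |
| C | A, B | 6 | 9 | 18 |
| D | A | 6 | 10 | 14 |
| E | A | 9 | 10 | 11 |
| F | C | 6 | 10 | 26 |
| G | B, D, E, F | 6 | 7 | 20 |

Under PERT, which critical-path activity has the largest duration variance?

te_A = (5 + 4·7 + 15)/6 = 48/6 = 8; σ²_A = ((15−5)/6)² = 2.778
te_B = (1 + 4·2 + 9)/6 = 18/6 = 3; σ²_B = ((9−1)/6)² = 1.778
te_C = (6 + 4·9 + 18)/6 = 60/6 = 10; σ²_C = ((18−6)/6)² = 4.000
te_D = (6 + 4·10 + 14)/6 = 60/6 = 10; σ²_D = ((14−6)/6)² = 1.778
te_E = (9 + 4·10 + 11)/6 = 60/6 = 10; σ²_E = ((11−9)/6)² = 0.111
te_F = (6 + 4·10 + 26)/6 = 72/6 = 12; σ²_F = ((26−6)/6)² = 11.111
te_G = (6 + 4·7 + 20)/6 = 54/6 = 9; σ²_G = ((20−6)/6)² = 5.444

Forward pass:
ES_A = 0; EF_A = 8
ES_B = 0; EF_B = 3
ES_C = max(EF_A=8, EF_B=3) = 8; EF_C = 8+10 = 18
ES_D = 8; EF_D = 8+10 = 18
ES_E = 8; EF_E = 8+10 = 18
ES_F = 18; EF_F = 18+12 = 30
ES_G = max(EF_B=3, EF_D=18, EF_E=18, EF_F=30) = 30; EF_G = 30+9 = 39
Expected project duration μ = 39 days. Critical path: A → C → F → G.

Variances on critical path: σ²_A=2.778, σ²_C=4.000, σ²_F=11.111, σ²_G=5.444.
Largest is σ²_F = 11.111.

F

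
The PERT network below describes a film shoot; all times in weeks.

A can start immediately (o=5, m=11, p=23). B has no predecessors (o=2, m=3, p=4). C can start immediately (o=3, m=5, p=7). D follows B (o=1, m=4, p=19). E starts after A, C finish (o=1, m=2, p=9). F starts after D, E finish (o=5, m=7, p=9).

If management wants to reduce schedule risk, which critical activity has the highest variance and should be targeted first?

te_A = (5 + 4·11 + 23)/6 = 72/6 = 12; σ²_A = ((23−5)/6)² = 9.000
te_B = (2 + 4·3 + 4)/6 = 18/6 = 3; σ²_B = ((4−2)/6)² = 0.111
te_C = (3 + 4·5 + 7)/6 = 30/6 = 5; σ²_C = ((7−3)/6)² = 0.444
te_D = (1 + 4·4 + 19)/6 = 36/6 = 6; σ²_D = ((19−1)/6)² = 9.000
te_E = (1 + 4·2 + 9)/6 = 18/6 = 3; σ²_E = ((9−1)/6)² = 1.778
te_F = (5 + 4·7 + 9)/6 = 42/6 = 7; σ²_F = ((9−5)/6)² = 0.444

Forward pass:
ES_A = 0; EF_A = 12
ES_B = 0; EF_B = 3
ES_C = 0; EF_C = 5
ES_D = 3; EF_D = 3+6 = 9
ES_E = max(EF_A=12, EF_C=5) = 12; EF_E = 12+3 = 15
ES_F = max(EF_D=9, EF_E=15) = 15; EF_F = 15+7 = 22
Expected project duration μ = 22 weeks. Critical path: A → E → F.

Variances on critical path: σ²_A=9.000, σ²_E=1.778, σ²_F=0.444.
Largest is σ²_A = 9.000.

A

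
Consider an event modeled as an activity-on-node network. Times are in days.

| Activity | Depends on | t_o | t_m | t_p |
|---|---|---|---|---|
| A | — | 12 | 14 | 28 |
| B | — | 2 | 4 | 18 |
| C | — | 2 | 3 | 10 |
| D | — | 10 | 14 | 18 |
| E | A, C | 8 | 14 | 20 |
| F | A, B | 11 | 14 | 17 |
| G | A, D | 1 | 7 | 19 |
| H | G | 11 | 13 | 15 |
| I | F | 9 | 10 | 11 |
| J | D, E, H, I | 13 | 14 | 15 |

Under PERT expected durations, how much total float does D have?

te_A = (12 + 4·14 + 28)/6 = 96/6 = 16
te_B = (2 + 4·4 + 18)/6 = 36/6 = 6
te_C = (2 + 4·3 + 10)/6 = 24/6 = 4
te_D = (10 + 4·14 + 18)/6 = 84/6 = 14
te_E = (8 + 4·14 + 20)/6 = 84/6 = 14
te_F = (11 + 4·14 + 17)/6 = 84/6 = 14
te_G = (1 + 4·7 + 19)/6 = 48/6 = 8
te_H = (11 + 4·13 + 15)/6 = 78/6 = 13
te_I = (9 + 4·10 + 11)/6 = 60/6 = 10
te_J = (13 + 4·14 + 15)/6 = 84/6 = 14

Forward pass:
ES_A = 0; EF_A = 16
ES_B = 0; EF_B = 6
ES_C = 0; EF_C = 4
ES_D = 0; EF_D = 14
ES_E = max(EF_A=16, EF_C=4) = 16; EF_E = 16+14 = 30
ES_F = max(EF_A=16, EF_B=6) = 16; EF_F = 16+14 = 30
ES_G = max(EF_A=16, EF_D=14) = 16; EF_G = 16+8 = 24
ES_H = 24; EF_H = 24+13 = 37
ES_I = 30; EF_I = 30+10 = 40
ES_J = max(EF_D=14, EF_E=30, EF_H=37, EF_I=40) = 40; EF_J = 40+14 = 54
Expected project duration μ = 54 days. Critical path: A → F → I → J.

Backward pass:
LF_J = 54; LS_J = 54−14 = 40
LF_I = LS_J = 40; LS_I = 40−10 = 30
LF_H = LS_J = 40; LS_H = 40−13 = 27
LF_G = LS_H = 27; LS_G = 27−8 = 19
LF_F = LS_I = 30; LS_F = 30−14 = 16
LF_E = LS_J = 40; LS_E = 40−14 = 26
LF_D = min(LS_G=19, LS_J=40) = 19; LS_D = 19−14 = 5
LF_C = LS_E = 26; LS_C = 26−4 = 22
LF_B = LS_F = 16; LS_B = 16−6 = 10
LF_A = min(LS_E=26, LS_F=16, LS_G=19) = 16; LS_A = 16−16 = 0
Slack_D = LS_D − ES_D = 5 − 0 = 5

5 days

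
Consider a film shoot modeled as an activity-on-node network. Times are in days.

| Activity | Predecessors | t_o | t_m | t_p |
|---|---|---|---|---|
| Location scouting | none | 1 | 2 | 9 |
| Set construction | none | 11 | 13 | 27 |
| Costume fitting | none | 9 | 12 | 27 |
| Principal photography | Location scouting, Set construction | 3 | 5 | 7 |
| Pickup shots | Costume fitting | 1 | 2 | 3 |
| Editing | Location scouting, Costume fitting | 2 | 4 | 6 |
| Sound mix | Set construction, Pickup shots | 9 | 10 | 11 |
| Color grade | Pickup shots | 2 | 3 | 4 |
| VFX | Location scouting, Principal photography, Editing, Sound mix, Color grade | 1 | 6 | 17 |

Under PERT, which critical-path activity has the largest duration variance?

Costume fitting

te_Location scouting = (1 + 4·2 + 9)/6 = 18/6 = 3; σ²_Location scouting = ((9−1)/6)² = 1.778
te_Set construction = (11 + 4·13 + 27)/6 = 90/6 = 15; σ²_Set construction = ((27−11)/6)² = 7.111
te_Costume fitting = (9 + 4·12 + 27)/6 = 84/6 = 14; σ²_Costume fitting = ((27−9)/6)² = 9.000
te_Principal photography = (3 + 4·5 + 7)/6 = 30/6 = 5; σ²_Principal photography = ((7−3)/6)² = 0.444
te_Pickup shots = (1 + 4·2 + 3)/6 = 12/6 = 2; σ²_Pickup shots = ((3−1)/6)² = 0.111
te_Editing = (2 + 4·4 + 6)/6 = 24/6 = 4; σ²_Editing = ((6−2)/6)² = 0.444
te_Sound mix = (9 + 4·10 + 11)/6 = 60/6 = 10; σ²_Sound mix = ((11−9)/6)² = 0.111
te_Color grade = (2 + 4·3 + 4)/6 = 18/6 = 3; σ²_Color grade = ((4−2)/6)² = 0.111
te_VFX = (1 + 4·6 + 17)/6 = 42/6 = 7; σ²_VFX = ((17−1)/6)² = 7.111

Forward pass:
ES_Location scouting = 0; EF_Location scouting = 3
ES_Set construction = 0; EF_Set construction = 15
ES_Costume fitting = 0; EF_Costume fitting = 14
ES_Principal photography = max(EF_Location scouting=3, EF_Set construction=15) = 15; EF_Principal photography = 15+5 = 20
ES_Pickup shots = 14; EF_Pickup shots = 14+2 = 16
ES_Editing = max(EF_Location scouting=3, EF_Costume fitting=14) = 14; EF_Editing = 14+4 = 18
ES_Sound mix = max(EF_Set construction=15, EF_Pickup shots=16) = 16; EF_Sound mix = 16+10 = 26
ES_Color grade = 16; EF_Color grade = 16+3 = 19
ES_VFX = max(EF_Location scouting=3, EF_Principal photography=20, EF_Editing=18, EF_Sound mix=26, EF_Color grade=19) = 26; EF_VFX = 26+7 = 33
Expected project duration μ = 33 days. Critical path: Costume fitting → Pickup shots → Sound mix → VFX.

Variances on critical path: σ²_Costume fitting=9.000, σ²_Pickup shots=0.111, σ²_Sound mix=0.111, σ²_VFX=7.111.
Largest is σ²_Costume fitting = 9.000.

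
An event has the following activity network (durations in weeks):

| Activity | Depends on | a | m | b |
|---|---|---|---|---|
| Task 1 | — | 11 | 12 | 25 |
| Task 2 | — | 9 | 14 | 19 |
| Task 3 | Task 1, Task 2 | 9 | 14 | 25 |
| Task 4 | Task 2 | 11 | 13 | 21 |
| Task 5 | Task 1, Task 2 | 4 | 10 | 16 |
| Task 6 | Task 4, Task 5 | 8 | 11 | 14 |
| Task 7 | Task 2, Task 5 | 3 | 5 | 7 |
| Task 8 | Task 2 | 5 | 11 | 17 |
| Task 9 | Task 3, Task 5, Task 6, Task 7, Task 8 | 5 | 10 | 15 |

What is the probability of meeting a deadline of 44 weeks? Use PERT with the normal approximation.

te_Task 1 = (11 + 4·12 + 25)/6 = 84/6 = 14; σ²_Task 1 = ((25−11)/6)² = 5.444
te_Task 2 = (9 + 4·14 + 19)/6 = 84/6 = 14; σ²_Task 2 = ((19−9)/6)² = 2.778
te_Task 3 = (9 + 4·14 + 25)/6 = 90/6 = 15; σ²_Task 3 = ((25−9)/6)² = 7.111
te_Task 4 = (11 + 4·13 + 21)/6 = 84/6 = 14; σ²_Task 4 = ((21−11)/6)² = 2.778
te_Task 5 = (4 + 4·10 + 16)/6 = 60/6 = 10; σ²_Task 5 = ((16−4)/6)² = 4.000
te_Task 6 = (8 + 4·11 + 14)/6 = 66/6 = 11; σ²_Task 6 = ((14−8)/6)² = 1.000
te_Task 7 = (3 + 4·5 + 7)/6 = 30/6 = 5; σ²_Task 7 = ((7−3)/6)² = 0.444
te_Task 8 = (5 + 4·11 + 17)/6 = 66/6 = 11; σ²_Task 8 = ((17−5)/6)² = 4.000
te_Task 9 = (5 + 4·10 + 15)/6 = 60/6 = 10; σ²_Task 9 = ((15−5)/6)² = 2.778

Forward pass:
ES_Task 1 = 0; EF_Task 1 = 14
ES_Task 2 = 0; EF_Task 2 = 14
ES_Task 3 = max(EF_Task 1=14, EF_Task 2=14) = 14; EF_Task 3 = 14+15 = 29
ES_Task 4 = 14; EF_Task 4 = 14+14 = 28
ES_Task 5 = max(EF_Task 1=14, EF_Task 2=14) = 14; EF_Task 5 = 14+10 = 24
ES_Task 6 = max(EF_Task 4=28, EF_Task 5=24) = 28; EF_Task 6 = 28+11 = 39
ES_Task 7 = max(EF_Task 2=14, EF_Task 5=24) = 24; EF_Task 7 = 24+5 = 29
ES_Task 8 = 14; EF_Task 8 = 14+11 = 25
ES_Task 9 = max(EF_Task 3=29, EF_Task 5=24, EF_Task 6=39, EF_Task 7=29, EF_Task 8=25) = 39; EF_Task 9 = 39+10 = 49
Expected project duration μ = 49 weeks. Critical path: Task 2 → Task 4 → Task 6 → Task 9.

Variance along critical path = 2.778 + 2.778 + 1.000 + 2.778 = 9.333; σ = √9.333 = 3.055 weeks.
Z = (44 − 49) / 3.055 = -1.637
P(T ≤ 44) = Φ(-1.637) ≈ 0.051

0.051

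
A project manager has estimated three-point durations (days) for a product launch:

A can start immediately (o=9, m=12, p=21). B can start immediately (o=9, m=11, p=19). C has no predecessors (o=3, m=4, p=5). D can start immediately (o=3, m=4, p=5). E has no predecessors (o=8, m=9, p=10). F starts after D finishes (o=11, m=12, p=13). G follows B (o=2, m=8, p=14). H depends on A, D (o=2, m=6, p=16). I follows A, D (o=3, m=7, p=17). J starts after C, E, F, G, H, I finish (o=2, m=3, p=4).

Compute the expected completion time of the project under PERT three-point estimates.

24 days

te_A = (9 + 4·12 + 21)/6 = 78/6 = 13
te_B = (9 + 4·11 + 19)/6 = 72/6 = 12
te_C = (3 + 4·4 + 5)/6 = 24/6 = 4
te_D = (3 + 4·4 + 5)/6 = 24/6 = 4
te_E = (8 + 4·9 + 10)/6 = 54/6 = 9
te_F = (11 + 4·12 + 13)/6 = 72/6 = 12
te_G = (2 + 4·8 + 14)/6 = 48/6 = 8
te_H = (2 + 4·6 + 16)/6 = 42/6 = 7
te_I = (3 + 4·7 + 17)/6 = 48/6 = 8
te_J = (2 + 4·3 + 4)/6 = 18/6 = 3

Forward pass:
ES_A = 0; EF_A = 13
ES_B = 0; EF_B = 12
ES_C = 0; EF_C = 4
ES_D = 0; EF_D = 4
ES_E = 0; EF_E = 9
ES_F = 4; EF_F = 4+12 = 16
ES_G = 12; EF_G = 12+8 = 20
ES_H = max(EF_A=13, EF_D=4) = 13; EF_H = 13+7 = 20
ES_I = max(EF_A=13, EF_D=4) = 13; EF_I = 13+8 = 21
ES_J = max(EF_C=4, EF_E=9, EF_F=16, EF_G=20, EF_H=20, EF_I=21) = 21; EF_J = 21+3 = 24
Expected project duration μ = 24 days. Critical path: A → I → J.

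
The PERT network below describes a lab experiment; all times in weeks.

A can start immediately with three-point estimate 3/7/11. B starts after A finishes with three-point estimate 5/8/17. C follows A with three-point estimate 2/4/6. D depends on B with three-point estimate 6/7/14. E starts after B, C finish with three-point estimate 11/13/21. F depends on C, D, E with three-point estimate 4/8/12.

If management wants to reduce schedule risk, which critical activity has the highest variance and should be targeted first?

B

te_A = (3 + 4·7 + 11)/6 = 42/6 = 7; σ²_A = ((11−3)/6)² = 1.778
te_B = (5 + 4·8 + 17)/6 = 54/6 = 9; σ²_B = ((17−5)/6)² = 4.000
te_C = (2 + 4·4 + 6)/6 = 24/6 = 4; σ²_C = ((6−2)/6)² = 0.444
te_D = (6 + 4·7 + 14)/6 = 48/6 = 8; σ²_D = ((14−6)/6)² = 1.778
te_E = (11 + 4·13 + 21)/6 = 84/6 = 14; σ²_E = ((21−11)/6)² = 2.778
te_F = (4 + 4·8 + 12)/6 = 48/6 = 8; σ²_F = ((12−4)/6)² = 1.778

Forward pass:
ES_A = 0; EF_A = 7
ES_B = 7; EF_B = 7+9 = 16
ES_C = 7; EF_C = 7+4 = 11
ES_D = 16; EF_D = 16+8 = 24
ES_E = max(EF_B=16, EF_C=11) = 16; EF_E = 16+14 = 30
ES_F = max(EF_C=11, EF_D=24, EF_E=30) = 30; EF_F = 30+8 = 38
Expected project duration μ = 38 weeks. Critical path: A → B → E → F.

Variances on critical path: σ²_A=1.778, σ²_B=4.000, σ²_E=2.778, σ²_F=1.778.
Largest is σ²_B = 4.000.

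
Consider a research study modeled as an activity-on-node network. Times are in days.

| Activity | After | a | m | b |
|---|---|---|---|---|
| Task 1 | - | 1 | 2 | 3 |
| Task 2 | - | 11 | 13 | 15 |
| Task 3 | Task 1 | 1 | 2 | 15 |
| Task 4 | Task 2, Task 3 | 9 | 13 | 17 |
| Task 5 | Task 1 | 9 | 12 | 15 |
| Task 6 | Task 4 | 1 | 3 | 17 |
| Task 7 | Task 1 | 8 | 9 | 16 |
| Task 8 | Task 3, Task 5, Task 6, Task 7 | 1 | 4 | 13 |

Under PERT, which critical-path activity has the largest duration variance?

Task 6

te_Task 1 = (1 + 4·2 + 3)/6 = 12/6 = 2; σ²_Task 1 = ((3−1)/6)² = 0.111
te_Task 2 = (11 + 4·13 + 15)/6 = 78/6 = 13; σ²_Task 2 = ((15−11)/6)² = 0.444
te_Task 3 = (1 + 4·2 + 15)/6 = 24/6 = 4; σ²_Task 3 = ((15−1)/6)² = 5.444
te_Task 4 = (9 + 4·13 + 17)/6 = 78/6 = 13; σ²_Task 4 = ((17−9)/6)² = 1.778
te_Task 5 = (9 + 4·12 + 15)/6 = 72/6 = 12; σ²_Task 5 = ((15−9)/6)² = 1.000
te_Task 6 = (1 + 4·3 + 17)/6 = 30/6 = 5; σ²_Task 6 = ((17−1)/6)² = 7.111
te_Task 7 = (8 + 4·9 + 16)/6 = 60/6 = 10; σ²_Task 7 = ((16−8)/6)² = 1.778
te_Task 8 = (1 + 4·4 + 13)/6 = 30/6 = 5; σ²_Task 8 = ((13−1)/6)² = 4.000

Forward pass:
ES_Task 1 = 0; EF_Task 1 = 2
ES_Task 2 = 0; EF_Task 2 = 13
ES_Task 3 = 2; EF_Task 3 = 2+4 = 6
ES_Task 4 = max(EF_Task 2=13, EF_Task 3=6) = 13; EF_Task 4 = 13+13 = 26
ES_Task 5 = 2; EF_Task 5 = 2+12 = 14
ES_Task 6 = 26; EF_Task 6 = 26+5 = 31
ES_Task 7 = 2; EF_Task 7 = 2+10 = 12
ES_Task 8 = max(EF_Task 3=6, EF_Task 5=14, EF_Task 6=31, EF_Task 7=12) = 31; EF_Task 8 = 31+5 = 36
Expected project duration μ = 36 days. Critical path: Task 2 → Task 4 → Task 6 → Task 8.

Variances on critical path: σ²_Task 2=0.444, σ²_Task 4=1.778, σ²_Task 6=7.111, σ²_Task 8=4.000.
Largest is σ²_Task 6 = 7.111.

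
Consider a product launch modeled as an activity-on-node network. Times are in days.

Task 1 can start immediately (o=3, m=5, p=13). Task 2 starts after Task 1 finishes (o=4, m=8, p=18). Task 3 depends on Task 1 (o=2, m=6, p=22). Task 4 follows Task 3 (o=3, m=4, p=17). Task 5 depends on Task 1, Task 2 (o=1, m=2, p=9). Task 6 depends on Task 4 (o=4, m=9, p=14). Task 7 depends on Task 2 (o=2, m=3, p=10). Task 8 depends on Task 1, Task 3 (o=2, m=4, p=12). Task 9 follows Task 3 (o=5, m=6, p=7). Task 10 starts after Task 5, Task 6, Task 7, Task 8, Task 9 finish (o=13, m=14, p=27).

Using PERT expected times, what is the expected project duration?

te_Task 1 = (3 + 4·5 + 13)/6 = 36/6 = 6
te_Task 2 = (4 + 4·8 + 18)/6 = 54/6 = 9
te_Task 3 = (2 + 4·6 + 22)/6 = 48/6 = 8
te_Task 4 = (3 + 4·4 + 17)/6 = 36/6 = 6
te_Task 5 = (1 + 4·2 + 9)/6 = 18/6 = 3
te_Task 6 = (4 + 4·9 + 14)/6 = 54/6 = 9
te_Task 7 = (2 + 4·3 + 10)/6 = 24/6 = 4
te_Task 8 = (2 + 4·4 + 12)/6 = 30/6 = 5
te_Task 9 = (5 + 4·6 + 7)/6 = 36/6 = 6
te_Task 10 = (13 + 4·14 + 27)/6 = 96/6 = 16

Forward pass:
ES_Task 1 = 0; EF_Task 1 = 6
ES_Task 2 = 6; EF_Task 2 = 6+9 = 15
ES_Task 3 = 6; EF_Task 3 = 6+8 = 14
ES_Task 4 = 14; EF_Task 4 = 14+6 = 20
ES_Task 5 = max(EF_Task 1=6, EF_Task 2=15) = 15; EF_Task 5 = 15+3 = 18
ES_Task 6 = 20; EF_Task 6 = 20+9 = 29
ES_Task 7 = 15; EF_Task 7 = 15+4 = 19
ES_Task 8 = max(EF_Task 1=6, EF_Task 3=14) = 14; EF_Task 8 = 14+5 = 19
ES_Task 9 = 14; EF_Task 9 = 14+6 = 20
ES_Task 10 = max(EF_Task 5=18, EF_Task 6=29, EF_Task 7=19, EF_Task 8=19, EF_Task 9=20) = 29; EF_Task 10 = 29+16 = 45
Expected project duration μ = 45 days. Critical path: Task 1 → Task 3 → Task 4 → Task 6 → Task 10.

45 days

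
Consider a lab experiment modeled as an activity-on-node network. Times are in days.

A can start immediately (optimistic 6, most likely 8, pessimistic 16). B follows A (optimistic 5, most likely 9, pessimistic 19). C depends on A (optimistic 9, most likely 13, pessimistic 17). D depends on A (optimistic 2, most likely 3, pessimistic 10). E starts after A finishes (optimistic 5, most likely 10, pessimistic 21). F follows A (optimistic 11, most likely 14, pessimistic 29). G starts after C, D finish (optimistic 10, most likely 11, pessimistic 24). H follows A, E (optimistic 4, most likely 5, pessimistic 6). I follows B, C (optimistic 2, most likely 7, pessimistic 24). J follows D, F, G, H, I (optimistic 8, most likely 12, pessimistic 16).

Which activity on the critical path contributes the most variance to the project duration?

G

te_A = (6 + 4·8 + 16)/6 = 54/6 = 9; σ²_A = ((16−6)/6)² = 2.778
te_B = (5 + 4·9 + 19)/6 = 60/6 = 10; σ²_B = ((19−5)/6)² = 5.444
te_C = (9 + 4·13 + 17)/6 = 78/6 = 13; σ²_C = ((17−9)/6)² = 1.778
te_D = (2 + 4·3 + 10)/6 = 24/6 = 4; σ²_D = ((10−2)/6)² = 1.778
te_E = (5 + 4·10 + 21)/6 = 66/6 = 11; σ²_E = ((21−5)/6)² = 7.111
te_F = (11 + 4·14 + 29)/6 = 96/6 = 16; σ²_F = ((29−11)/6)² = 9.000
te_G = (10 + 4·11 + 24)/6 = 78/6 = 13; σ²_G = ((24−10)/6)² = 5.444
te_H = (4 + 4·5 + 6)/6 = 30/6 = 5; σ²_H = ((6−4)/6)² = 0.111
te_I = (2 + 4·7 + 24)/6 = 54/6 = 9; σ²_I = ((24−2)/6)² = 13.444
te_J = (8 + 4·12 + 16)/6 = 72/6 = 12; σ²_J = ((16−8)/6)² = 1.778

Forward pass:
ES_A = 0; EF_A = 9
ES_B = 9; EF_B = 9+10 = 19
ES_C = 9; EF_C = 9+13 = 22
ES_D = 9; EF_D = 9+4 = 13
ES_E = 9; EF_E = 9+11 = 20
ES_F = 9; EF_F = 9+16 = 25
ES_G = max(EF_C=22, EF_D=13) = 22; EF_G = 22+13 = 35
ES_H = max(EF_A=9, EF_E=20) = 20; EF_H = 20+5 = 25
ES_I = max(EF_B=19, EF_C=22) = 22; EF_I = 22+9 = 31
ES_J = max(EF_D=13, EF_F=25, EF_G=35, EF_H=25, EF_I=31) = 35; EF_J = 35+12 = 47
Expected project duration μ = 47 days. Critical path: A → C → G → J.

Variances on critical path: σ²_A=2.778, σ²_C=1.778, σ²_G=5.444, σ²_J=1.778.
Largest is σ²_G = 5.444.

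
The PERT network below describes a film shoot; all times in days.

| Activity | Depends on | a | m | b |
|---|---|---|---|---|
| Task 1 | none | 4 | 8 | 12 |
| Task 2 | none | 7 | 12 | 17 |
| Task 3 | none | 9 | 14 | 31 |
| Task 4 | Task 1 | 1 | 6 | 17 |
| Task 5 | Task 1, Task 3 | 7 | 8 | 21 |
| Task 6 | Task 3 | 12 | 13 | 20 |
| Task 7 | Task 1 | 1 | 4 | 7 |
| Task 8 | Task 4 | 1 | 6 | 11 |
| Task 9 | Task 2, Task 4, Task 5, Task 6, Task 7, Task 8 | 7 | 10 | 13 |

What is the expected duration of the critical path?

te_Task 1 = (4 + 4·8 + 12)/6 = 48/6 = 8
te_Task 2 = (7 + 4·12 + 17)/6 = 72/6 = 12
te_Task 3 = (9 + 4·14 + 31)/6 = 96/6 = 16
te_Task 4 = (1 + 4·6 + 17)/6 = 42/6 = 7
te_Task 5 = (7 + 4·8 + 21)/6 = 60/6 = 10
te_Task 6 = (12 + 4·13 + 20)/6 = 84/6 = 14
te_Task 7 = (1 + 4·4 + 7)/6 = 24/6 = 4
te_Task 8 = (1 + 4·6 + 11)/6 = 36/6 = 6
te_Task 9 = (7 + 4·10 + 13)/6 = 60/6 = 10

Forward pass:
ES_Task 1 = 0; EF_Task 1 = 8
ES_Task 2 = 0; EF_Task 2 = 12
ES_Task 3 = 0; EF_Task 3 = 16
ES_Task 4 = 8; EF_Task 4 = 8+7 = 15
ES_Task 5 = max(EF_Task 1=8, EF_Task 3=16) = 16; EF_Task 5 = 16+10 = 26
ES_Task 6 = 16; EF_Task 6 = 16+14 = 30
ES_Task 7 = 8; EF_Task 7 = 8+4 = 12
ES_Task 8 = 15; EF_Task 8 = 15+6 = 21
ES_Task 9 = max(EF_Task 2=12, EF_Task 4=15, EF_Task 5=26, EF_Task 6=30, EF_Task 7=12, EF_Task 8=21) = 30; EF_Task 9 = 30+10 = 40
Expected project duration μ = 40 days. Critical path: Task 3 → Task 6 → Task 9.

40 days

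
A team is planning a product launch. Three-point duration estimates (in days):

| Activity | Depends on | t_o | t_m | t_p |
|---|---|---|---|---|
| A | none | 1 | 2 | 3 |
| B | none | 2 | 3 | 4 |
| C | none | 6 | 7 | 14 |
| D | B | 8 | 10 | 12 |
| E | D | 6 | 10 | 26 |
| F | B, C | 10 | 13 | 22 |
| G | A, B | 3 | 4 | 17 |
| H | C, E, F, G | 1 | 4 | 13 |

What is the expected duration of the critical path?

30 days

te_A = (1 + 4·2 + 3)/6 = 12/6 = 2
te_B = (2 + 4·3 + 4)/6 = 18/6 = 3
te_C = (6 + 4·7 + 14)/6 = 48/6 = 8
te_D = (8 + 4·10 + 12)/6 = 60/6 = 10
te_E = (6 + 4·10 + 26)/6 = 72/6 = 12
te_F = (10 + 4·13 + 22)/6 = 84/6 = 14
te_G = (3 + 4·4 + 17)/6 = 36/6 = 6
te_H = (1 + 4·4 + 13)/6 = 30/6 = 5

Forward pass:
ES_A = 0; EF_A = 2
ES_B = 0; EF_B = 3
ES_C = 0; EF_C = 8
ES_D = 3; EF_D = 3+10 = 13
ES_E = 13; EF_E = 13+12 = 25
ES_F = max(EF_B=3, EF_C=8) = 8; EF_F = 8+14 = 22
ES_G = max(EF_A=2, EF_B=3) = 3; EF_G = 3+6 = 9
ES_H = max(EF_C=8, EF_E=25, EF_F=22, EF_G=9) = 25; EF_H = 25+5 = 30
Expected project duration μ = 30 days. Critical path: B → D → E → H.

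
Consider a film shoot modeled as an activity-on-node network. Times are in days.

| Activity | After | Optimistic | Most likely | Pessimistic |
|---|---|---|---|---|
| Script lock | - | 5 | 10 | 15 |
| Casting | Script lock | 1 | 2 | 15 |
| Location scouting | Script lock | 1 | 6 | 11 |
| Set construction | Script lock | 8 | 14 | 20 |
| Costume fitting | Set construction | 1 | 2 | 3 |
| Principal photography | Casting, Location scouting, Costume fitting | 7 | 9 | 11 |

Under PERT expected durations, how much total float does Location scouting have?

te_Script lock = (5 + 4·10 + 15)/6 = 60/6 = 10
te_Casting = (1 + 4·2 + 15)/6 = 24/6 = 4
te_Location scouting = (1 + 4·6 + 11)/6 = 36/6 = 6
te_Set construction = (8 + 4·14 + 20)/6 = 84/6 = 14
te_Costume fitting = (1 + 4·2 + 3)/6 = 12/6 = 2
te_Principal photography = (7 + 4·9 + 11)/6 = 54/6 = 9

Forward pass:
ES_Script lock = 0; EF_Script lock = 10
ES_Casting = 10; EF_Casting = 10+4 = 14
ES_Location scouting = 10; EF_Location scouting = 10+6 = 16
ES_Set construction = 10; EF_Set construction = 10+14 = 24
ES_Costume fitting = 24; EF_Costume fitting = 24+2 = 26
ES_Principal photography = max(EF_Casting=14, EF_Location scouting=16, EF_Costume fitting=26) = 26; EF_Principal photography = 26+9 = 35
Expected project duration μ = 35 days. Critical path: Script lock → Set construction → Costume fitting → Principal photography.

Backward pass:
LF_Principal photography = 35; LS_Principal photography = 35−9 = 26
LF_Costume fitting = LS_Principal photography = 26; LS_Costume fitting = 26−2 = 24
LF_Set construction = LS_Costume fitting = 24; LS_Set construction = 24−14 = 10
LF_Location scouting = LS_Principal photography = 26; LS_Location scouting = 26−6 = 20
LF_Casting = LS_Principal photography = 26; LS_Casting = 26−4 = 22
LF_Script lock = min(LS_Casting=22, LS_Location scouting=20, LS_Set construction=10) = 10; LS_Script lock = 10−10 = 0
Slack_Location scouting = LS_Location scouting − ES_Location scouting = 20 − 10 = 10

10 days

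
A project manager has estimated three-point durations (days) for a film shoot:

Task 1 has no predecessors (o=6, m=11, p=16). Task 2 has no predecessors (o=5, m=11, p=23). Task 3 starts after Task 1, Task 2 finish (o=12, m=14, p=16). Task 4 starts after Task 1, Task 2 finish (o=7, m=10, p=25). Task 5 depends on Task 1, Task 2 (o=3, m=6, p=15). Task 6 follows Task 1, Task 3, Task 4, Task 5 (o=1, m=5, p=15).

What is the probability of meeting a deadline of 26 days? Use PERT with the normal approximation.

0.060

te_Task 1 = (6 + 4·11 + 16)/6 = 66/6 = 11; σ²_Task 1 = ((16−6)/6)² = 2.778
te_Task 2 = (5 + 4·11 + 23)/6 = 72/6 = 12; σ²_Task 2 = ((23−5)/6)² = 9.000
te_Task 3 = (12 + 4·14 + 16)/6 = 84/6 = 14; σ²_Task 3 = ((16−12)/6)² = 0.444
te_Task 4 = (7 + 4·10 + 25)/6 = 72/6 = 12; σ²_Task 4 = ((25−7)/6)² = 9.000
te_Task 5 = (3 + 4·6 + 15)/6 = 42/6 = 7; σ²_Task 5 = ((15−3)/6)² = 4.000
te_Task 6 = (1 + 4·5 + 15)/6 = 36/6 = 6; σ²_Task 6 = ((15−1)/6)² = 5.444

Forward pass:
ES_Task 1 = 0; EF_Task 1 = 11
ES_Task 2 = 0; EF_Task 2 = 12
ES_Task 3 = max(EF_Task 1=11, EF_Task 2=12) = 12; EF_Task 3 = 12+14 = 26
ES_Task 4 = max(EF_Task 1=11, EF_Task 2=12) = 12; EF_Task 4 = 12+12 = 24
ES_Task 5 = max(EF_Task 1=11, EF_Task 2=12) = 12; EF_Task 5 = 12+7 = 19
ES_Task 6 = max(EF_Task 1=11, EF_Task 3=26, EF_Task 4=24, EF_Task 5=19) = 26; EF_Task 6 = 26+6 = 32
Expected project duration μ = 32 days. Critical path: Task 2 → Task 3 → Task 6.

Variance along critical path = 9.000 + 0.444 + 5.444 = 14.889; σ = √14.889 = 3.859 days.
Z = (26 − 32) / 3.859 = -1.555
P(T ≤ 26) = Φ(-1.555) ≈ 0.060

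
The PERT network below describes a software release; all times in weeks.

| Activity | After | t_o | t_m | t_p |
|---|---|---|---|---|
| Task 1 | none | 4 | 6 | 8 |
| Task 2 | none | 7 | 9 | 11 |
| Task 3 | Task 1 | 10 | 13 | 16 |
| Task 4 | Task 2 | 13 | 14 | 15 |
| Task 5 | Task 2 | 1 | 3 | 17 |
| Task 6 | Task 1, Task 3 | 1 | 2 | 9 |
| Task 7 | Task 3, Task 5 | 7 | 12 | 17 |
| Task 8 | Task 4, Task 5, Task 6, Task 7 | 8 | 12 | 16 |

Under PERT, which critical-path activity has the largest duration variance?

Task 7

te_Task 1 = (4 + 4·6 + 8)/6 = 36/6 = 6; σ²_Task 1 = ((8−4)/6)² = 0.444
te_Task 2 = (7 + 4·9 + 11)/6 = 54/6 = 9; σ²_Task 2 = ((11−7)/6)² = 0.444
te_Task 3 = (10 + 4·13 + 16)/6 = 78/6 = 13; σ²_Task 3 = ((16−10)/6)² = 1.000
te_Task 4 = (13 + 4·14 + 15)/6 = 84/6 = 14; σ²_Task 4 = ((15−13)/6)² = 0.111
te_Task 5 = (1 + 4·3 + 17)/6 = 30/6 = 5; σ²_Task 5 = ((17−1)/6)² = 7.111
te_Task 6 = (1 + 4·2 + 9)/6 = 18/6 = 3; σ²_Task 6 = ((9−1)/6)² = 1.778
te_Task 7 = (7 + 4·12 + 17)/6 = 72/6 = 12; σ²_Task 7 = ((17−7)/6)² = 2.778
te_Task 8 = (8 + 4·12 + 16)/6 = 72/6 = 12; σ²_Task 8 = ((16−8)/6)² = 1.778

Forward pass:
ES_Task 1 = 0; EF_Task 1 = 6
ES_Task 2 = 0; EF_Task 2 = 9
ES_Task 3 = 6; EF_Task 3 = 6+13 = 19
ES_Task 4 = 9; EF_Task 4 = 9+14 = 23
ES_Task 5 = 9; EF_Task 5 = 9+5 = 14
ES_Task 6 = max(EF_Task 1=6, EF_Task 3=19) = 19; EF_Task 6 = 19+3 = 22
ES_Task 7 = max(EF_Task 3=19, EF_Task 5=14) = 19; EF_Task 7 = 19+12 = 31
ES_Task 8 = max(EF_Task 4=23, EF_Task 5=14, EF_Task 6=22, EF_Task 7=31) = 31; EF_Task 8 = 31+12 = 43
Expected project duration μ = 43 weeks. Critical path: Task 1 → Task 3 → Task 7 → Task 8.

Variances on critical path: σ²_Task 1=0.444, σ²_Task 3=1.000, σ²_Task 7=2.778, σ²_Task 8=1.778.
Largest is σ²_Task 7 = 2.778.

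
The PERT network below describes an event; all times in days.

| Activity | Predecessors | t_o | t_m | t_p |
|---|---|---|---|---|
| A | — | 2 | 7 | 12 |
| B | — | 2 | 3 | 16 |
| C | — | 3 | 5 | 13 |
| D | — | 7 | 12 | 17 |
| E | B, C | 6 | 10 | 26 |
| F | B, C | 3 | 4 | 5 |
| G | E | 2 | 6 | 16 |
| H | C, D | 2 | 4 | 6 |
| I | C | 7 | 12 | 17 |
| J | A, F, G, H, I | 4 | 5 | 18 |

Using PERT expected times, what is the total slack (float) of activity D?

te_A = (2 + 4·7 + 12)/6 = 42/6 = 7
te_B = (2 + 4·3 + 16)/6 = 30/6 = 5
te_C = (3 + 4·5 + 13)/6 = 36/6 = 6
te_D = (7 + 4·12 + 17)/6 = 72/6 = 12
te_E = (6 + 4·10 + 26)/6 = 72/6 = 12
te_F = (3 + 4·4 + 5)/6 = 24/6 = 4
te_G = (2 + 4·6 + 16)/6 = 42/6 = 7
te_H = (2 + 4·4 + 6)/6 = 24/6 = 4
te_I = (7 + 4·12 + 17)/6 = 72/6 = 12
te_J = (4 + 4·5 + 18)/6 = 42/6 = 7

Forward pass:
ES_A = 0; EF_A = 7
ES_B = 0; EF_B = 5
ES_C = 0; EF_C = 6
ES_D = 0; EF_D = 12
ES_E = max(EF_B=5, EF_C=6) = 6; EF_E = 6+12 = 18
ES_F = max(EF_B=5, EF_C=6) = 6; EF_F = 6+4 = 10
ES_G = 18; EF_G = 18+7 = 25
ES_H = max(EF_C=6, EF_D=12) = 12; EF_H = 12+4 = 16
ES_I = 6; EF_I = 6+12 = 18
ES_J = max(EF_A=7, EF_F=10, EF_G=25, EF_H=16, EF_I=18) = 25; EF_J = 25+7 = 32
Expected project duration μ = 32 days. Critical path: C → E → G → J.

Backward pass:
LF_J = 32; LS_J = 32−7 = 25
LF_I = LS_J = 25; LS_I = 25−12 = 13
LF_H = LS_J = 25; LS_H = 25−4 = 21
LF_G = LS_J = 25; LS_G = 25−7 = 18
LF_F = LS_J = 25; LS_F = 25−4 = 21
LF_E = LS_G = 18; LS_E = 18−12 = 6
LF_D = LS_H = 21; LS_D = 21−12 = 9
LF_C = min(LS_E=6, LS_F=21, LS_H=21, LS_I=13) = 6; LS_C = 6−6 = 0
LF_B = min(LS_E=6, LS_F=21) = 6; LS_B = 6−5 = 1
LF_A = LS_J = 25; LS_A = 25−7 = 18
Slack_D = LS_D − ES_D = 9 − 0 = 9

9 days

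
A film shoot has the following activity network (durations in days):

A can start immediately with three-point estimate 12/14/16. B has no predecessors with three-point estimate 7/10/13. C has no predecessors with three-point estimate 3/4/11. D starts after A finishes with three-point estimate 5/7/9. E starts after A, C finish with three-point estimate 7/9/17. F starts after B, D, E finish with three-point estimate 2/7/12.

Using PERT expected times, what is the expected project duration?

31 days

te_A = (12 + 4·14 + 16)/6 = 84/6 = 14
te_B = (7 + 4·10 + 13)/6 = 60/6 = 10
te_C = (3 + 4·4 + 11)/6 = 30/6 = 5
te_D = (5 + 4·7 + 9)/6 = 42/6 = 7
te_E = (7 + 4·9 + 17)/6 = 60/6 = 10
te_F = (2 + 4·7 + 12)/6 = 42/6 = 7

Forward pass:
ES_A = 0; EF_A = 14
ES_B = 0; EF_B = 10
ES_C = 0; EF_C = 5
ES_D = 14; EF_D = 14+7 = 21
ES_E = max(EF_A=14, EF_C=5) = 14; EF_E = 14+10 = 24
ES_F = max(EF_B=10, EF_D=21, EF_E=24) = 24; EF_F = 24+7 = 31
Expected project duration μ = 31 days. Critical path: A → E → F.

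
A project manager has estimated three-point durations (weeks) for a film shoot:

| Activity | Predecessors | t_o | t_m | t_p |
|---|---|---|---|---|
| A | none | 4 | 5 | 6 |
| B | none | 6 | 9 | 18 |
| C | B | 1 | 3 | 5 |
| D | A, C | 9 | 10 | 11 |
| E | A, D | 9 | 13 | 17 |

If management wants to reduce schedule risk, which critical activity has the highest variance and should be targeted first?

B

te_A = (4 + 4·5 + 6)/6 = 30/6 = 5; σ²_A = ((6−4)/6)² = 0.111
te_B = (6 + 4·9 + 18)/6 = 60/6 = 10; σ²_B = ((18−6)/6)² = 4.000
te_C = (1 + 4·3 + 5)/6 = 18/6 = 3; σ²_C = ((5−1)/6)² = 0.444
te_D = (9 + 4·10 + 11)/6 = 60/6 = 10; σ²_D = ((11−9)/6)² = 0.111
te_E = (9 + 4·13 + 17)/6 = 78/6 = 13; σ²_E = ((17−9)/6)² = 1.778

Forward pass:
ES_A = 0; EF_A = 5
ES_B = 0; EF_B = 10
ES_C = 10; EF_C = 10+3 = 13
ES_D = max(EF_A=5, EF_C=13) = 13; EF_D = 13+10 = 23
ES_E = max(EF_A=5, EF_D=23) = 23; EF_E = 23+13 = 36
Expected project duration μ = 36 weeks. Critical path: B → C → D → E.

Variances on critical path: σ²_B=4.000, σ²_C=0.444, σ²_D=0.111, σ²_E=1.778.
Largest is σ²_B = 4.000.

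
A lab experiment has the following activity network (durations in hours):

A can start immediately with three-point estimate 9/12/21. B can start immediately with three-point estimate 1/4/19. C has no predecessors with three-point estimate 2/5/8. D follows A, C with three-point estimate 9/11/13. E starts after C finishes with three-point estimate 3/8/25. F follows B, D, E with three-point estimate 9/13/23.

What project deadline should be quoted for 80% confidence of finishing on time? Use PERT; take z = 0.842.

te_A = (9 + 4·12 + 21)/6 = 78/6 = 13; σ²_A = ((21−9)/6)² = 4.000
te_B = (1 + 4·4 + 19)/6 = 36/6 = 6; σ²_B = ((19−1)/6)² = 9.000
te_C = (2 + 4·5 + 8)/6 = 30/6 = 5; σ²_C = ((8−2)/6)² = 1.000
te_D = (9 + 4·11 + 13)/6 = 66/6 = 11; σ²_D = ((13−9)/6)² = 0.444
te_E = (3 + 4·8 + 25)/6 = 60/6 = 10; σ²_E = ((25−3)/6)² = 13.444
te_F = (9 + 4·13 + 23)/6 = 84/6 = 14; σ²_F = ((23−9)/6)² = 5.444

Forward pass:
ES_A = 0; EF_A = 13
ES_B = 0; EF_B = 6
ES_C = 0; EF_C = 5
ES_D = max(EF_A=13, EF_C=5) = 13; EF_D = 13+11 = 24
ES_E = 5; EF_E = 5+10 = 15
ES_F = max(EF_B=6, EF_D=24, EF_E=15) = 24; EF_F = 24+14 = 38
Expected project duration μ = 38 hours. Critical path: A → D → F.

Variance along critical path = 4.000 + 0.444 + 5.444 = 9.889; σ = 3.145 hours.
D = μ + z·σ = 38 + 0.842·3.145 = 40.6 hours

40.6 hours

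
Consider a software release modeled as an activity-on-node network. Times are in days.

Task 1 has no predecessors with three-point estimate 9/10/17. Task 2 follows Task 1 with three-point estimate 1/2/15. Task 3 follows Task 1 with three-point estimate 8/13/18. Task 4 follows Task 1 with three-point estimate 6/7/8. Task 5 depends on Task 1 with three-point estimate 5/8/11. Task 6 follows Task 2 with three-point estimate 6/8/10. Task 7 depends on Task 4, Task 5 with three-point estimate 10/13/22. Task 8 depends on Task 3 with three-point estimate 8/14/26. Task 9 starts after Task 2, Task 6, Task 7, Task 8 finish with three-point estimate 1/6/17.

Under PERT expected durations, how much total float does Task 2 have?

16 days

te_Task 1 = (9 + 4·10 + 17)/6 = 66/6 = 11
te_Task 2 = (1 + 4·2 + 15)/6 = 24/6 = 4
te_Task 3 = (8 + 4·13 + 18)/6 = 78/6 = 13
te_Task 4 = (6 + 4·7 + 8)/6 = 42/6 = 7
te_Task 5 = (5 + 4·8 + 11)/6 = 48/6 = 8
te_Task 6 = (6 + 4·8 + 10)/6 = 48/6 = 8
te_Task 7 = (10 + 4·13 + 22)/6 = 84/6 = 14
te_Task 8 = (8 + 4·14 + 26)/6 = 90/6 = 15
te_Task 9 = (1 + 4·6 + 17)/6 = 42/6 = 7

Forward pass:
ES_Task 1 = 0; EF_Task 1 = 11
ES_Task 2 = 11; EF_Task 2 = 11+4 = 15
ES_Task 3 = 11; EF_Task 3 = 11+13 = 24
ES_Task 4 = 11; EF_Task 4 = 11+7 = 18
ES_Task 5 = 11; EF_Task 5 = 11+8 = 19
ES_Task 6 = 15; EF_Task 6 = 15+8 = 23
ES_Task 7 = max(EF_Task 4=18, EF_Task 5=19) = 19; EF_Task 7 = 19+14 = 33
ES_Task 8 = 24; EF_Task 8 = 24+15 = 39
ES_Task 9 = max(EF_Task 2=15, EF_Task 6=23, EF_Task 7=33, EF_Task 8=39) = 39; EF_Task 9 = 39+7 = 46
Expected project duration μ = 46 days. Critical path: Task 1 → Task 3 → Task 8 → Task 9.

Backward pass:
LF_Task 9 = 46; LS_Task 9 = 46−7 = 39
LF_Task 8 = LS_Task 9 = 39; LS_Task 8 = 39−15 = 24
LF_Task 7 = LS_Task 9 = 39; LS_Task 7 = 39−14 = 25
LF_Task 6 = LS_Task 9 = 39; LS_Task 6 = 39−8 = 31
LF_Task 5 = LS_Task 7 = 25; LS_Task 5 = 25−8 = 17
LF_Task 4 = LS_Task 7 = 25; LS_Task 4 = 25−7 = 18
LF_Task 3 = LS_Task 8 = 24; LS_Task 3 = 24−13 = 11
LF_Task 2 = min(LS_Task 6=31, LS_Task 9=39) = 31; LS_Task 2 = 31−4 = 27
LF_Task 1 = min(LS_Task 2=27, LS_Task 3=11, LS_Task 4=18, LS_Task 5=17) = 11; LS_Task 1 = 11−11 = 0
Slack_Task 2 = LS_Task 2 − ES_Task 2 = 27 − 11 = 16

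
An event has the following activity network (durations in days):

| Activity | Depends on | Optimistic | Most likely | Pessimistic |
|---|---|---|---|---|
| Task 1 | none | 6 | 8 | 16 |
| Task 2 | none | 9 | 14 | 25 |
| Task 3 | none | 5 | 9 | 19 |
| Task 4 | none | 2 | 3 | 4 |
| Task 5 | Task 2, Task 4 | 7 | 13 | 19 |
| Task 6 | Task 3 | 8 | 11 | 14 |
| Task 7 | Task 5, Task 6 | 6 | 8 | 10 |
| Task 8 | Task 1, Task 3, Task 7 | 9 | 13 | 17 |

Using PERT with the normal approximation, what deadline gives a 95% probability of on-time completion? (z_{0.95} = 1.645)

te_Task 1 = (6 + 4·8 + 16)/6 = 54/6 = 9; σ²_Task 1 = ((16−6)/6)² = 2.778
te_Task 2 = (9 + 4·14 + 25)/6 = 90/6 = 15; σ²_Task 2 = ((25−9)/6)² = 7.111
te_Task 3 = (5 + 4·9 + 19)/6 = 60/6 = 10; σ²_Task 3 = ((19−5)/6)² = 5.444
te_Task 4 = (2 + 4·3 + 4)/6 = 18/6 = 3; σ²_Task 4 = ((4−2)/6)² = 0.111
te_Task 5 = (7 + 4·13 + 19)/6 = 78/6 = 13; σ²_Task 5 = ((19−7)/6)² = 4.000
te_Task 6 = (8 + 4·11 + 14)/6 = 66/6 = 11; σ²_Task 6 = ((14−8)/6)² = 1.000
te_Task 7 = (6 + 4·8 + 10)/6 = 48/6 = 8; σ²_Task 7 = ((10−6)/6)² = 0.444
te_Task 8 = (9 + 4·13 + 17)/6 = 78/6 = 13; σ²_Task 8 = ((17−9)/6)² = 1.778

Forward pass:
ES_Task 1 = 0; EF_Task 1 = 9
ES_Task 2 = 0; EF_Task 2 = 15
ES_Task 3 = 0; EF_Task 3 = 10
ES_Task 4 = 0; EF_Task 4 = 3
ES_Task 5 = max(EF_Task 2=15, EF_Task 4=3) = 15; EF_Task 5 = 15+13 = 28
ES_Task 6 = 10; EF_Task 6 = 10+11 = 21
ES_Task 7 = max(EF_Task 5=28, EF_Task 6=21) = 28; EF_Task 7 = 28+8 = 36
ES_Task 8 = max(EF_Task 1=9, EF_Task 3=10, EF_Task 7=36) = 36; EF_Task 8 = 36+13 = 49
Expected project duration μ = 49 days. Critical path: Task 2 → Task 5 → Task 7 → Task 8.

Variance along critical path = 7.111 + 4.000 + 0.444 + 1.778 = 13.333; σ = 3.651 days.
D = μ + z·σ = 49 + 1.645·3.651 = 55.0 days

55.0 days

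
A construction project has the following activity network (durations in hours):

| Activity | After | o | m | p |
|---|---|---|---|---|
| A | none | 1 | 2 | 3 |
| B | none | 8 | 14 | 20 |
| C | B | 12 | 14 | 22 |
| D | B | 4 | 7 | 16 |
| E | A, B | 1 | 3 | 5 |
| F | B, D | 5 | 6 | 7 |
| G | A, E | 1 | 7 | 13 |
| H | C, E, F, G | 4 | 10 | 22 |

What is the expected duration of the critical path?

te_A = (1 + 4·2 + 3)/6 = 12/6 = 2
te_B = (8 + 4·14 + 20)/6 = 84/6 = 14
te_C = (12 + 4·14 + 22)/6 = 90/6 = 15
te_D = (4 + 4·7 + 16)/6 = 48/6 = 8
te_E = (1 + 4·3 + 5)/6 = 18/6 = 3
te_F = (5 + 4·6 + 7)/6 = 36/6 = 6
te_G = (1 + 4·7 + 13)/6 = 42/6 = 7
te_H = (4 + 4·10 + 22)/6 = 66/6 = 11

Forward pass:
ES_A = 0; EF_A = 2
ES_B = 0; EF_B = 14
ES_C = 14; EF_C = 14+15 = 29
ES_D = 14; EF_D = 14+8 = 22
ES_E = max(EF_A=2, EF_B=14) = 14; EF_E = 14+3 = 17
ES_F = max(EF_B=14, EF_D=22) = 22; EF_F = 22+6 = 28
ES_G = max(EF_A=2, EF_E=17) = 17; EF_G = 17+7 = 24
ES_H = max(EF_C=29, EF_E=17, EF_F=28, EF_G=24) = 29; EF_H = 29+11 = 40
Expected project duration μ = 40 hours. Critical path: B → C → H.

40 hours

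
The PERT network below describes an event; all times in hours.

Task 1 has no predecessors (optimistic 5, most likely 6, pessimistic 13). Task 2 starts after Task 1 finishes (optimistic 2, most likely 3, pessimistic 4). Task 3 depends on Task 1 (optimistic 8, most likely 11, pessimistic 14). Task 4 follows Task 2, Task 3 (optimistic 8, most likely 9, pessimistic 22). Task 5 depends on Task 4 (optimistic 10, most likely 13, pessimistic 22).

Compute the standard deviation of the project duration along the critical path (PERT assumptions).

3.50 hours

te_Task 1 = (5 + 4·6 + 13)/6 = 42/6 = 7; σ²_Task 1 = ((13−5)/6)² = 1.778
te_Task 2 = (2 + 4·3 + 4)/6 = 18/6 = 3; σ²_Task 2 = ((4−2)/6)² = 0.111
te_Task 3 = (8 + 4·11 + 14)/6 = 66/6 = 11; σ²_Task 3 = ((14−8)/6)² = 1.000
te_Task 4 = (8 + 4·9 + 22)/6 = 66/6 = 11; σ²_Task 4 = ((22−8)/6)² = 5.444
te_Task 5 = (10 + 4·13 + 22)/6 = 84/6 = 14; σ²_Task 5 = ((22−10)/6)² = 4.000

Forward pass:
ES_Task 1 = 0; EF_Task 1 = 7
ES_Task 2 = 7; EF_Task 2 = 7+3 = 10
ES_Task 3 = 7; EF_Task 3 = 7+11 = 18
ES_Task 4 = max(EF_Task 2=10, EF_Task 3=18) = 18; EF_Task 4 = 18+11 = 29
ES_Task 5 = 29; EF_Task 5 = 29+14 = 43
Expected project duration μ = 43 hours. Critical path: Task 1 → Task 3 → Task 4 → Task 5.

Variance along critical path = 1.778 + 1.000 + 5.444 + 4.000 = 12.222
σ = √12.222 = 3.496 hours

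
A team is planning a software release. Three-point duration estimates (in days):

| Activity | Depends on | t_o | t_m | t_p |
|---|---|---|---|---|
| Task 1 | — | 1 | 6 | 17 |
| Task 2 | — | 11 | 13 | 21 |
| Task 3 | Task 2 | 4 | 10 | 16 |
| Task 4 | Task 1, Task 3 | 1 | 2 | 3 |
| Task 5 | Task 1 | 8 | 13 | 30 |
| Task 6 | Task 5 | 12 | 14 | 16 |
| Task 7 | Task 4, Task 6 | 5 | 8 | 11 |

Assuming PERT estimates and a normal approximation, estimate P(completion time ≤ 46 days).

te_Task 1 = (1 + 4·6 + 17)/6 = 42/6 = 7; σ²_Task 1 = ((17−1)/6)² = 7.111
te_Task 2 = (11 + 4·13 + 21)/6 = 84/6 = 14; σ²_Task 2 = ((21−11)/6)² = 2.778
te_Task 3 = (4 + 4·10 + 16)/6 = 60/6 = 10; σ²_Task 3 = ((16−4)/6)² = 4.000
te_Task 4 = (1 + 4·2 + 3)/6 = 12/6 = 2; σ²_Task 4 = ((3−1)/6)² = 0.111
te_Task 5 = (8 + 4·13 + 30)/6 = 90/6 = 15; σ²_Task 5 = ((30−8)/6)² = 13.444
te_Task 6 = (12 + 4·14 + 16)/6 = 84/6 = 14; σ²_Task 6 = ((16−12)/6)² = 0.444
te_Task 7 = (5 + 4·8 + 11)/6 = 48/6 = 8; σ²_Task 7 = ((11−5)/6)² = 1.000

Forward pass:
ES_Task 1 = 0; EF_Task 1 = 7
ES_Task 2 = 0; EF_Task 2 = 14
ES_Task 3 = 14; EF_Task 3 = 14+10 = 24
ES_Task 4 = max(EF_Task 1=7, EF_Task 3=24) = 24; EF_Task 4 = 24+2 = 26
ES_Task 5 = 7; EF_Task 5 = 7+15 = 22
ES_Task 6 = 22; EF_Task 6 = 22+14 = 36
ES_Task 7 = max(EF_Task 4=26, EF_Task 6=36) = 36; EF_Task 7 = 36+8 = 44
Expected project duration μ = 44 days. Critical path: Task 1 → Task 5 → Task 6 → Task 7.

Variance along critical path = 7.111 + 13.444 + 0.444 + 1.000 = 22.000; σ = √22.000 = 4.690 days.
Z = (46 − 44) / 4.690 = 0.426
P(T ≤ 46) = Φ(0.426) ≈ 0.665

0.665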